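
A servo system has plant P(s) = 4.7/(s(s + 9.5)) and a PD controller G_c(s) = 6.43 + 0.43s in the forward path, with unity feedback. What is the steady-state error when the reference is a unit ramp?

0.314

The loop has one pole at the origin (type 1). Velocity error constant K_v = lim_{s→0} s·G_c(s)P(s) = 6.43·4.7/9.5 = 3.181.
Steady-state error to a unit ramp: e_ss = 1/K_v = 0.314.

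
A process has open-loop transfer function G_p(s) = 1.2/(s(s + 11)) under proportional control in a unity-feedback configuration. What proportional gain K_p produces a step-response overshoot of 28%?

K_p = 179

From %OS = 100·exp(−πζ/√(1−ζ²)) = 28%, ζ = −ln(0.28)/√(π²+ln²(0.28)) = 0.3755.
Characteristic equation s² + 11s + 1.2K_p = 0 gives ζ = 11/(2√(1.2K_p)).
Setting ζ = 0.3755: √(1.2K_p) = 11/(2·0.3755) = 14.65, so K_p = 214.5/1.2 = 179.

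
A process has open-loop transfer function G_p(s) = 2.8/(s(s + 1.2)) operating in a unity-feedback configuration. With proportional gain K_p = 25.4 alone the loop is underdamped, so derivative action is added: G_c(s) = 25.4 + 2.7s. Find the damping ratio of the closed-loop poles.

ζ = 0.519

Forward path: (25.4 + 2.7s)·2.8/(s(s+1.2)). The closed-loop characteristic equation is s² + (1.2 + 2.8·2.7)s + 2.8·25.4 = 0.
That is s² + 8.76s + 71.12 = 0, so ω_n = 8.433 rad/s and ζ = 8.76/(2·8.433) = 0.5194.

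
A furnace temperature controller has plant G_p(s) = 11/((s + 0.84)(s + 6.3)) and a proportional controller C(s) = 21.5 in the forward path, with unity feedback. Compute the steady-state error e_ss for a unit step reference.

0.0219

The loop is type 0. Static position error constant K_pos = C(0)·G_p(0) = 21.5·2.079 = 44.69.
Steady-state error to a unit step: e_ss = 1/(1+K_pos) = 1/45.69 = 0.0219.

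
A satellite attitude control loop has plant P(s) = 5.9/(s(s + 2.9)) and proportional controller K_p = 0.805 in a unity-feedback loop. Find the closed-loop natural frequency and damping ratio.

ω_n = 2.18 rad/s, ζ = 0.665

With unity feedback the closed-loop characteristic equation is s² + 2.9s + 0.805·5.9 = s² + 2.9s + 4.75 = 0.
Matching s² + 2ζω_n s + ω_n²: ω_n = √4.75 = 2.179 rad/s and 2ζω_n = 2.9, so ζ = 2.9/(2·2.179) = 0.665.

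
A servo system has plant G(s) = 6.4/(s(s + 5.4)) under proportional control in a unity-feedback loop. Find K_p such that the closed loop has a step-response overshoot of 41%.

From %OS = 100·exp(−πζ/√(1−ζ²)) = 41%, ζ = −ln(0.41)/√(π²+ln²(0.41)) = 0.273.
Characteristic equation s² + 5.4s + 6.4K_p = 0 gives ζ = 5.4/(2√(6.4K_p)).
Setting ζ = 0.273: √(6.4K_p) = 5.4/(2·0.273) = 9.889, so K_p = 97.8/6.4 = 15.3.

K_p = 15.3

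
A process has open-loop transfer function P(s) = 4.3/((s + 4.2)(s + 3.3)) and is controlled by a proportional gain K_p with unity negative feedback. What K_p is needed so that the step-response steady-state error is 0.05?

K_p = 61.2

The loop is type 0, so e_ss(step) = 1/(1 + K_pos) with K_pos = K_p·P(0).
P(0) = 0.3102. Require 1/(1 + K_p·0.3102) = 0.05, so 1 + 0.3102·K_p = 20.
K_p = (20 − 1)/0.3102 = 61.2.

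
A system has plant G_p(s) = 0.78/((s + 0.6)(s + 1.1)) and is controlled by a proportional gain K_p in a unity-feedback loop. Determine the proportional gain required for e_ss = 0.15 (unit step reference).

Steady-state error for a unit step on this type-0 loop is 1/(1 + K_p·G_p(0)).
G_p(0) = 1.182. Require 1/(1 + K_p·1.182) = 0.15, so 1 + 1.182·K_p = 6.667.
K_p = (6.667 − 1)/1.182 = 4.79.

K_p = 4.79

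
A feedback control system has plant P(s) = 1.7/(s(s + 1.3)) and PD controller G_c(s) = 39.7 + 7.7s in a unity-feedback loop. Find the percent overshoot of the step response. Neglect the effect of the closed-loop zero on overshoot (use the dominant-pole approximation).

Forward path: (39.7 + 7.7s)·1.7/(s(s+1.3)). The closed-loop characteristic equation is s² + (1.3 + 1.7·7.7)s + 1.7·39.7 = 0.
That is s² + 14.39s + 67.49 = 0, so ω_n = 8.215 rad/s and ζ = 14.39/(2·8.215) = 0.8758.
%OS = 100·exp(−πζ/√(1−ζ²)) = 0.334%.

0.334%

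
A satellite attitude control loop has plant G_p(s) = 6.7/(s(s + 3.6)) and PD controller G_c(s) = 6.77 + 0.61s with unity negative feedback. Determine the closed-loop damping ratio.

ζ = 0.571

Forward path: (6.77 + 0.61s)·6.7/(s(s+3.6)). The closed-loop characteristic equation is s² + (3.6 + 6.7·0.61)s + 6.7·6.77 = 0.
That is s² + 7.687s + 45.36 = 0, so ω_n = 6.735 rad/s and ζ = 7.687/(2·6.735) = 0.5707.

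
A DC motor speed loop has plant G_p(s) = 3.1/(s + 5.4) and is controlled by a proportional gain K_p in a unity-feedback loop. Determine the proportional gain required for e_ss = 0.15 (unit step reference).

The loop is type 0, so e_ss(step) = 1/(1 + K_pos) with K_pos = K_p·G_p(0).
G_p(0) = 0.5741. Require 1/(1 + K_p·0.5741) = 0.15, so 1 + 0.5741·K_p = 6.667.
K_p = (6.667 − 1)/0.5741 = 9.87.

K_p = 9.87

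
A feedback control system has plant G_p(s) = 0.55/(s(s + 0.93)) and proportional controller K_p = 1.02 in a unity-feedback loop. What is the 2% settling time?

T_s ≈ 8.6 s

The closed-loop denominator s² + 0.93s + 0.561 gives ω_n = √0.561 = 0.749 and ζ = 0.93/(2ω_n) = 0.6208.
2% settling time T_s ≈ 4/(ζω_n) = 4/0.465 = 8.6 s.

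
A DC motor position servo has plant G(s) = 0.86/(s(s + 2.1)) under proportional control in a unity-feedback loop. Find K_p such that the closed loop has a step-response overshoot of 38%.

K_p = 14.8

From %OS = 100·exp(−πζ/√(1−ζ²)) = 38%, ζ = −ln(0.38)/√(π²+ln²(0.38)) = 0.2943.
Characteristic equation s² + 2.1s + 0.86K_p = 0 gives ζ = 2.1/(2√(0.86K_p)).
Setting ζ = 0.2943: √(0.86K_p) = 2.1/(2·0.2943) = 3.567, so K_p = 12.73/0.86 = 14.8.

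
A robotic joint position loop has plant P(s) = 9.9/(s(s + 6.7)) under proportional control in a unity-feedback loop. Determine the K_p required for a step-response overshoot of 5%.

K_p = 2.38

From %OS = 100·exp(−πζ/√(1−ζ²)) = 5%, ζ = −ln(0.05)/√(π²+ln²(0.05)) = 0.6901.
Characteristic equation s² + 6.7s + 9.9K_p = 0 gives ζ = 6.7/(2√(9.9K_p)).
Setting ζ = 0.6901: √(9.9K_p) = 6.7/(2·0.6901) = 4.854, so K_p = 23.56/9.9 = 2.38.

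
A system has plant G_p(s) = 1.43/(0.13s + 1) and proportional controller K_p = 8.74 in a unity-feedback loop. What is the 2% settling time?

Closed loop: T(s) = K_p·G_p/(1+K_p·G_p) = 12.5/(0.13s + 1 + 12.5), with pole at s = −(1 + 12.5)/0.13 = −103.8.
τ = 1/103.8 = 0.009631 s, so 2% settling time ≈ 4τ = 0.0385 s.

T_s ≈ 0.0385 s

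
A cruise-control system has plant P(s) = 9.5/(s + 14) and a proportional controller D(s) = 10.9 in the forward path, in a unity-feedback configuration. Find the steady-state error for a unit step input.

The loop is type 0. Static position error constant K_pos = D(0)·P(0) = 10.9·0.6786 = 7.396.
Steady-state error to a unit step: e_ss = 1/(1+K_pos) = 1/8.396 = 0.119.

0.119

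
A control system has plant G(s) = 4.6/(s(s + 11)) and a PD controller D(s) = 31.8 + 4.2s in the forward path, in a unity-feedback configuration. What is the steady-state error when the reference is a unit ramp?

The loop has one pole at the origin (type 1). Velocity error constant K_v = lim_{s→0} s·D(s)G(s) = 31.8·4.6/11 = 13.3.
Steady-state error to a unit ramp: e_ss = 1/K_v = 0.0752.

0.0752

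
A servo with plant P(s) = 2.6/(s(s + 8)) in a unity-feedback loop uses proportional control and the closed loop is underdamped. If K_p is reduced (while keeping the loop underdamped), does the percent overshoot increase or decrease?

ζ = 8/(2√(2.6K_p)) rises as K_p falls; higher damping means less overshoot.

decrease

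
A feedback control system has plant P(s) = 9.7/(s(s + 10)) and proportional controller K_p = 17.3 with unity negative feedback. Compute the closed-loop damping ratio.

The closed-loop denominator is s(s+10) + 17.3·9.7 = s² + 10s + 167.8.
Matching s² + 2ζω_n s + ω_n²: ω_n = √167.8 = 12.95 rad/s and 2ζω_n = 10, so ζ = 10/(2·12.95) = 0.386.

ζ = 0.386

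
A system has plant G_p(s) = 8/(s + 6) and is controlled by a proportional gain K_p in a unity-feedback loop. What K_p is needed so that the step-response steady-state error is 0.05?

K_p = 14.2

Steady-state error for a unit step on this type-0 loop is 1/(1 + K_p·G_p(0)).
G_p(0) = 1.333. Require 1/(1 + K_p·1.333) = 0.05, so 1 + 1.333·K_p = 20.
K_p = (20 − 1)/1.333 = 14.2.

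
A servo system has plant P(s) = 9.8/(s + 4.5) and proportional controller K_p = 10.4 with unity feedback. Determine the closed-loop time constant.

τ = 0.0094 s

Closed-loop transfer function: T(s) = K_p·P(s)/(1 + K_p·P(s)) = 101.9/(s + 4.5 + 101.9) = 101.9/(s + 106.4).
Time constant τ = 1/106.4 = 0.0094 s.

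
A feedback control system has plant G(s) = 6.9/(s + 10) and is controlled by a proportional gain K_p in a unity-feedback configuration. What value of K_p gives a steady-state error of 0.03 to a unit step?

For a type-0 loop with proportional control, e_ss = 1/(1 + K_p·G(0)).
G(0) = 0.69. Require 1/(1 + K_p·0.69) = 0.03, so 1 + 0.69·K_p = 33.33.
K_p = (33.33 − 1)/0.69 = 46.9.

K_p = 46.9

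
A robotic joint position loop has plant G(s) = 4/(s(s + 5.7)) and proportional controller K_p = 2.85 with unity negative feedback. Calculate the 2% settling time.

Closed-loop characteristic equation: s² + 5.7s + 11.4 = 0, so ω_n = 3.376 rad/s and ζ = 5.7/(2·3.376) = 0.8441.
2% settling time T_s ≈ 4/(ζω_n) = 4/2.85 = 1.4 s.

T_s ≈ 1.4 s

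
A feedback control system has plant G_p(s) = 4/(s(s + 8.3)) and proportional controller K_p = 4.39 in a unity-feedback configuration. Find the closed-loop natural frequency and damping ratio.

ω_n = 4.19 rad/s, ζ = 0.99

1 + K_p·G_p(s) = 0 gives s² + 8.3s + 17.56 = 0.
Matching s² + 2ζω_n s + ω_n²: ω_n = √17.56 = 4.19 rad/s and 2ζω_n = 8.3, so ζ = 8.3/(2·4.19) = 0.99.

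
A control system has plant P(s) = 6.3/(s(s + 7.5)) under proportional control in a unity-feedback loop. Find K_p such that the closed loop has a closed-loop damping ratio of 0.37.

Closed-loop characteristic equation: s² + 7.5s + K_p·6.3 = 0.
So ω_n = √(6.3K_p) and 2ζω_n = 7.5, giving ζ = 7.5/(2√(6.3K_p)).
Setting ζ = 0.37: √(6.3K_p) = 7.5/(2·0.37) = 10.14, so K_p = 102.7/6.3 = 16.3.

K_p = 16.3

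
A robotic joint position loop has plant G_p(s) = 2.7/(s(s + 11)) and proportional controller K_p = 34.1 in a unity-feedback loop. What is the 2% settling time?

Closed-loop characteristic equation: s² + 11s + 92.07 = 0, so ω_n = 9.595 rad/s and ζ = 11/(2·9.595) = 0.5732.
2% settling time T_s ≈ 4/(ζω_n) = 4/5.5 = 0.727 s.

T_s ≈ 0.727 s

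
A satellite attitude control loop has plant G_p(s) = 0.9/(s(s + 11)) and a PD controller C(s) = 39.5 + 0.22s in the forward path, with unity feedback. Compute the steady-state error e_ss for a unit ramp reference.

0.309

The loop has one pole at the origin (type 1). Velocity error constant K_v = lim_{s→0} s·C(s)G_p(s) = 39.5·0.9/11 = 3.232.
Steady-state error to a unit ramp: e_ss = 1/K_v = 0.309.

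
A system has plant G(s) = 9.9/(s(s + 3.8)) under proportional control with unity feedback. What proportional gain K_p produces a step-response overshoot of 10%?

From %OS = 100·exp(−πζ/√(1−ζ²)) = 10%, ζ = −ln(0.1)/√(π²+ln²(0.1)) = 0.5912.
Characteristic equation s² + 3.8s + 9.9K_p = 0 gives ζ = 3.8/(2√(9.9K_p)).
Setting ζ = 0.5912: √(9.9K_p) = 3.8/(2·0.5912) = 3.214, so K_p = 10.33/9.9 = 1.04.

K_p = 1.04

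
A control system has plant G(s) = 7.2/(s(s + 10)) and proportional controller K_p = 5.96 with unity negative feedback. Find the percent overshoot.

2.44%

The closed-loop denominator s² + 10s + 42.91 gives ω_n = √42.91 = 6.551 and ζ = 10/(2ω_n) = 0.7633.
%OS = 100·exp(−πζ/√(1−ζ²)) = 100·exp(−π·0.7633/√0.4174) = 2.44%.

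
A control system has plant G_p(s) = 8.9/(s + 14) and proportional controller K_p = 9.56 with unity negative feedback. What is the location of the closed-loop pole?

s = -99.08

Closed-loop transfer function: T(s) = K_p·G_p(s)/(1 + K_p·G_p(s)) = 85.08/(s + 14 + 85.08) = 85.08/(s + 99.08).
The closed-loop pole is at s = −99.08.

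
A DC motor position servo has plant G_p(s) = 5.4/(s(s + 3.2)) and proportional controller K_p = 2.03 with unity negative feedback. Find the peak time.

Closed-loop characteristic equation: s² + 3.2s + 10.96 = 0, so ω_n = 3.311 rad/s and ζ = 3.2/(2·3.311) = 0.4833.
Damped frequency ω_d = ω_n√(1−ζ²) = 2.899 rad/s, so peak time T_p = π/ω_d = 1.08 s.

T_p = 1.08 s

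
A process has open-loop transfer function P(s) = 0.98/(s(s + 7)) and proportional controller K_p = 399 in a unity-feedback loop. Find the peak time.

T_p = 0.161 s

Closed-loop characteristic equation: s² + 7s + 391 = 0, so ω_n = 19.77 rad/s and ζ = 7/(2·19.77) = 0.177.
Damped frequency ω_d = ω_n√(1−ζ²) = 19.46 rad/s, so peak time T_p = π/ω_d = 0.161 s.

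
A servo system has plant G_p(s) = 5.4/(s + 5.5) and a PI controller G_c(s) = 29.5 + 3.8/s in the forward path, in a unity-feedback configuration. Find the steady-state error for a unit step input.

0

The open loop G_c(s)G_p(s) has a pole at the origin (type 1), so the static position error constant is infinite and e_ss = 1/(1+∞) = 0.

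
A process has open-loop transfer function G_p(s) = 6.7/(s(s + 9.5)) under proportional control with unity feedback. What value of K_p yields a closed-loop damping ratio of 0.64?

K_p = 8.22

Closed-loop characteristic equation: s² + 9.5s + K_p·6.7 = 0.
So ω_n = √(6.7K_p) and 2ζω_n = 9.5, giving ζ = 9.5/(2√(6.7K_p)).
Setting ζ = 0.64: √(6.7K_p) = 9.5/(2·0.64) = 7.422, so K_p = 55.08/6.7 = 8.22.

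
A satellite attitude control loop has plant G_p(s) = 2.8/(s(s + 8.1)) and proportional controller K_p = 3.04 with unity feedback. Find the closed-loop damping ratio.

ζ = 1.39

With unity feedback the closed-loop characteristic equation is s² + 8.1s + 3.04·2.8 = s² + 8.1s + 8.512 = 0.
So ω_n² = 8.512 ⇒ ω_n = 2.918 rad/s, and ζ = 8.1/(2ω_n) = 1.39.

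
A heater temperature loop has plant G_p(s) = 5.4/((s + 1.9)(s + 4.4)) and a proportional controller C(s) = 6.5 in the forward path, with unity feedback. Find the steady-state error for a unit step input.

The loop is type 0. Static position error constant K_pos = C(0)·G_p(0) = 6.5·0.6459 = 4.199.
Steady-state error to a unit step: e_ss = 1/(1+K_pos) = 1/5.199 = 0.192.

0.192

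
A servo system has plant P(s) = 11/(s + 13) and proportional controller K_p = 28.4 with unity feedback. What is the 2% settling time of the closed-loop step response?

T_s ≈ 0.0123 s

Closed-loop transfer function: T(s) = K_p·P(s)/(1 + K_p·P(s)) = 312.4/(s + 13 + 312.4) = 312.4/(s + 325.4).
Time constant τ = 1/325.4 = 0.003073 s, so the 2% settling time is about 4τ = 0.0123 s.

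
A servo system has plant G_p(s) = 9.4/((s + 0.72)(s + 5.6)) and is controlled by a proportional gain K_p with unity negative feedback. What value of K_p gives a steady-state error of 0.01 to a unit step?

K_p = 42.5

The loop is type 0, so e_ss(step) = 1/(1 + K_pos) with K_pos = K_p·G_p(0).
G_p(0) = 2.331. Require 1/(1 + K_p·2.331) = 0.01, so 1 + 2.331·K_p = 100.
K_p = (100 − 1)/2.331 = 42.5.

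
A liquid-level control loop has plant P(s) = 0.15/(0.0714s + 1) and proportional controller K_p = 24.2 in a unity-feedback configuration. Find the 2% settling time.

Closed loop: T(s) = K_p·P/(1+K_p·P) = 3.63/(0.0714s + 1 + 3.63), with pole at s = −(1 + 3.63)/0.0714 = −64.85.
τ = 1/64.85 = 0.01542 s, so 2% settling time ≈ 4τ = 0.0617 s.

T_s ≈ 0.0617 s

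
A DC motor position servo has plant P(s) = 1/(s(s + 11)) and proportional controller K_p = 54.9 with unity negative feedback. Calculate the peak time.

The closed-loop denominator s² + 11s + 54.9 gives ω_n = √54.9 = 7.409 and ζ = 11/(2ω_n) = 0.7423.
Damped frequency ω_d = ω_n√(1−ζ²) = 4.965 rad/s, so peak time T_p = π/ω_d = 0.633 s.

T_p = 0.633 s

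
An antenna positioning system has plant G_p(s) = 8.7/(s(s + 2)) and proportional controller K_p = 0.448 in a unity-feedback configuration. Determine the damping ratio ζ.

1 + K_p·G_p(s) = 0 gives s² + 2s + 3.898 = 0.
Matching s² + 2ζω_n s + ω_n²: ω_n = √3.898 = 1.974 rad/s and 2ζω_n = 2, so ζ = 2/(2·1.974) = 0.507.

ζ = 0.507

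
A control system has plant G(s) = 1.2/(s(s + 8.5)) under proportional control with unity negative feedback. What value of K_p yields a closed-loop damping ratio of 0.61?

K_p = 40.5

Closed-loop characteristic equation: s² + 8.5s + K_p·1.2 = 0.
So ω_n = √(1.2K_p) and 2ζω_n = 8.5, giving ζ = 8.5/(2√(1.2K_p)).
Setting ζ = 0.61: √(1.2K_p) = 8.5/(2·0.61) = 6.967, so K_p = 48.54/1.2 = 40.5.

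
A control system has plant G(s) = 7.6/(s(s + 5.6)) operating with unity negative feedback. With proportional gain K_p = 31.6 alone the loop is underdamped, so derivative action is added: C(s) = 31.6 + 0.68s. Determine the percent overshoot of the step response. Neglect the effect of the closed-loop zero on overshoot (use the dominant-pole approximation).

31.2%

Forward path: (31.6 + 0.68s)·7.6/(s(s+5.6)). The closed-loop characteristic equation is s² + (5.6 + 7.6·0.68)s + 7.6·31.6 = 0.
That is s² + 10.77s + 240.2 = 0, so ω_n = 15.5 rad/s and ζ = 10.77/(2·15.5) = 0.3474.
%OS = 100·exp(−πζ/√(1−ζ²)) = 31.2%.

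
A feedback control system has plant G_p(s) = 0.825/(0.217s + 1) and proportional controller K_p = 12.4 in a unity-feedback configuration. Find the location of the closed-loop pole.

s = -51.75

Closed loop: T(s) = K_p·G_p/(1+K_p·G_p) = 10.23/(0.217s + 1 + 10.23), with pole at s = −(1 + 10.23)/0.217 = −51.75.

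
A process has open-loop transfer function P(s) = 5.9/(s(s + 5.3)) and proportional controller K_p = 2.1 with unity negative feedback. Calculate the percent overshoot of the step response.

2.75%

The closed-loop denominator s² + 5.3s + 12.39 gives ω_n = √12.39 = 3.52 and ζ = 5.3/(2ω_n) = 0.7529.
%OS = 100·exp(−πζ/√(1−ζ²)) = 100·exp(−π·0.7529/√0.4332) = 2.75%.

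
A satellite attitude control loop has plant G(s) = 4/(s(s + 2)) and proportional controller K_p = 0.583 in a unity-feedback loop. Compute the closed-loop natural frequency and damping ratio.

With unity feedback the closed-loop characteristic equation is s² + 2s + 0.583·4 = s² + 2s + 2.332 = 0.
So ω_n² = 2.332 ⇒ ω_n = 1.527 rad/s, and ζ = 2/(2ω_n) = 0.655.

ω_n = 1.53 rad/s, ζ = 0.655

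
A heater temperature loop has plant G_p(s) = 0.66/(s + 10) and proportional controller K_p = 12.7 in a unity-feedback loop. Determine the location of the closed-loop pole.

Closed-loop transfer function: T(s) = K_p·G_p(s)/(1 + K_p·G_p(s)) = 8.382/(s + 10 + 8.382) = 8.382/(s + 18.38).
The closed-loop pole is at s = −18.38.

s = -18.38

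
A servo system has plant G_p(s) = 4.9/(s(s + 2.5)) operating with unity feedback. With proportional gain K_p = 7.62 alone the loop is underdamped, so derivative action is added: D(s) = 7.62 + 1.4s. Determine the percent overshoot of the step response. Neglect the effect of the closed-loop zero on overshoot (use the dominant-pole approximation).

2.37%

Forward path: (7.62 + 1.4s)·4.9/(s(s+2.5)). The closed-loop characteristic equation is s² + (2.5 + 4.9·1.4)s + 4.9·7.62 = 0.
That is s² + 9.36s + 37.34 = 0, so ω_n = 6.11 rad/s and ζ = 9.36/(2·6.11) = 0.7659.
%OS = 100·exp(−πζ/√(1−ζ²)) = 2.37%.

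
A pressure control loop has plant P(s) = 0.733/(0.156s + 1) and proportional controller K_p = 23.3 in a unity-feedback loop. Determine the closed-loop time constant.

τ = 0.00863 s

Closed loop: T(s) = K_p·P/(1+K_p·P) = 17.08/(0.156s + 1 + 17.08), with pole at s = −(1 + 17.08)/0.156 = −115.9.
Closed-loop time constant τ = 1/115.9 = 0.00863 s.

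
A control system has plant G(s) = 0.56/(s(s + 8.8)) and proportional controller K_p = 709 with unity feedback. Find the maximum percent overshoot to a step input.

49.1%

The closed-loop denominator s² + 8.8s + 397 gives ω_n = √397 = 19.93 and ζ = 8.8/(2ω_n) = 0.2208.
%OS = 100·exp(−πζ/√(1−ζ²)) = 100·exp(−π·0.2208/√0.9512) = 49.1%.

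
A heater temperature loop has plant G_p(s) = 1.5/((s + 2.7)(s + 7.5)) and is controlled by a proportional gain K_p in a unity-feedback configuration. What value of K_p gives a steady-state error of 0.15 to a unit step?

K_p = 76.5

For a type-0 loop with proportional control, e_ss = 1/(1 + K_p·G_p(0)).
G_p(0) = 0.07407. Require 1/(1 + K_p·0.07407) = 0.15, so 1 + 0.07407·K_p = 6.667.
K_p = (6.667 − 1)/0.07407 = 76.5.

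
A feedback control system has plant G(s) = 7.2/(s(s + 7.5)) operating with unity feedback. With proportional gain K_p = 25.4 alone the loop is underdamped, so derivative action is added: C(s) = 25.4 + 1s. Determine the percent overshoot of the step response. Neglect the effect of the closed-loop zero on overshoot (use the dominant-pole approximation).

Forward path: (25.4 + 1s)·7.2/(s(s+7.5)). The closed-loop characteristic equation is s² + (7.5 + 7.2·1)s + 7.2·25.4 = 0.
That is s² + 14.7s + 182.9 = 0, so ω_n = 13.52 rad/s and ζ = 14.7/(2·13.52) = 0.5435.
%OS = 100·exp(−πζ/√(1−ζ²)) = 13.1%.

13.1%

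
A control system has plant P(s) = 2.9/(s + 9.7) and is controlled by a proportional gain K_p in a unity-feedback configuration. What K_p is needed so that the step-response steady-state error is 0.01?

K_p = 331

Steady-state error for a unit step on this type-0 loop is 1/(1 + K_p·P(0)).
P(0) = 0.299. Require 1/(1 + K_p·0.299) = 0.01, so 1 + 0.299·K_p = 100.
K_p = (100 − 1)/0.299 = 331.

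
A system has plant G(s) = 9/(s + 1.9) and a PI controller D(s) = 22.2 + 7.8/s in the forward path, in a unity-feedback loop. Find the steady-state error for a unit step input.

0

The open loop D(s)G(s) has a pole at the origin (type 1), so the static position error constant is infinite and e_ss = 1/(1+∞) = 0.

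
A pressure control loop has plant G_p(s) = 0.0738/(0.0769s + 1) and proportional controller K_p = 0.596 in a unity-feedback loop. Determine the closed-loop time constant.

Closed loop: T(s) = K_p·G_p/(1+K_p·G_p) = 0.04398/(0.0769s + 1 + 0.04398), with pole at s = −(1 + 0.04398)/0.0769 = −13.58.
Closed-loop time constant τ = 1/13.58 = 0.0737 s.

τ = 0.0737 s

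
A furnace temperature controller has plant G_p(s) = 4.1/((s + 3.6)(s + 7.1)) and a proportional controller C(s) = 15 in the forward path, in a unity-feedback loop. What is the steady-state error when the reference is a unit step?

0.294

The loop is type 0. Static position error constant K_pos = C(0)·G_p(0) = 15·0.1604 = 2.406.
Steady-state error to a unit step: e_ss = 1/(1+K_pos) = 1/3.406 = 0.294.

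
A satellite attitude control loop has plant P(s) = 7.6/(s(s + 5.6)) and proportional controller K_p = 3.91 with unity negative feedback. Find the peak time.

T_p = 0.672 s

The closed-loop denominator s² + 5.6s + 29.72 gives ω_n = √29.72 = 5.451 and ζ = 5.6/(2ω_n) = 0.5136.
Damped frequency ω_d = ω_n√(1−ζ²) = 4.677 rad/s, so peak time T_p = π/ω_d = 0.672 s.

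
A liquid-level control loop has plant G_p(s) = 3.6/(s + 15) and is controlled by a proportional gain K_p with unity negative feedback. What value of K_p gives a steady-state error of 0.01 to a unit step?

The loop is type 0, so e_ss(step) = 1/(1 + K_pos) with K_pos = K_p·G_p(0).
G_p(0) = 0.24. Require 1/(1 + K_p·0.24) = 0.01, so 1 + 0.24·K_p = 100.
K_p = (100 − 1)/0.24 = 412.

K_p = 412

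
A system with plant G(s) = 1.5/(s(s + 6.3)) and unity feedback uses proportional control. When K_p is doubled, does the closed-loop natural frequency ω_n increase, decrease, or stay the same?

increase

ω_n = √(1.5·K_p), which grows with K_p.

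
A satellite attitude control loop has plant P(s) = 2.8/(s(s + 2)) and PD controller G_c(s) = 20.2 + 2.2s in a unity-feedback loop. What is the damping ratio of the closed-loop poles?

ζ = 0.543

Forward path: (20.2 + 2.2s)·2.8/(s(s+2)). The closed-loop characteristic equation is s² + (2 + 2.8·2.2)s + 2.8·20.2 = 0.
That is s² + 8.16s + 56.56 = 0, so ω_n = 7.521 rad/s and ζ = 8.16/(2·7.521) = 0.5425.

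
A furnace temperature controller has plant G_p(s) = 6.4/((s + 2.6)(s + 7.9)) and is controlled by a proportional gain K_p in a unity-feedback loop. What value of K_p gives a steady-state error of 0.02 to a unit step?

For a type-0 loop with proportional control, e_ss = 1/(1 + K_p·G_p(0)).
G_p(0) = 0.3116. Require 1/(1 + K_p·0.3116) = 0.02, so 1 + 0.3116·K_p = 50.
K_p = (50 − 1)/0.3116 = 157.

K_p = 157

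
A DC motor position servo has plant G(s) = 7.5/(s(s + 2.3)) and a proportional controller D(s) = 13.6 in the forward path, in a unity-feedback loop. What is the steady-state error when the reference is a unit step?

The open loop D(s)G(s) has a pole at the origin (type 1), so the static position error constant is infinite and e_ss = 1/(1+∞) = 0.

0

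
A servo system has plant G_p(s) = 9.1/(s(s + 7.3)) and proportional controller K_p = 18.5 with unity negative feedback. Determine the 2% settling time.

T_s ≈ 1.1 s

From 1 + K_pG_p(s) = 0: s² + 7.3s + 168.3 = 0 ⇒ ω_n = 12.97, ζ = 0.2813.
2% settling time T_s ≈ 4/(ζω_n) = 4/3.65 = 1.1 s.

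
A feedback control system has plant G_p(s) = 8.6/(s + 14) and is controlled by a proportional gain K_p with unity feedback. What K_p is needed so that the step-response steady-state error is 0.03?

K_p = 52.6

For a type-0 loop with proportional control, e_ss = 1/(1 + K_p·G_p(0)).
G_p(0) = 0.6143. Require 1/(1 + K_p·0.6143) = 0.03, so 1 + 0.6143·K_p = 33.33.
K_p = (33.33 − 1)/0.6143 = 52.6.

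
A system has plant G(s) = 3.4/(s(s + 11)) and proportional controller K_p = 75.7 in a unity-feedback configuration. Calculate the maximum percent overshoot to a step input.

The closed-loop denominator s² + 11s + 257.4 gives ω_n = √257.4 = 16.04 and ζ = 11/(2ω_n) = 0.3428.
%OS = 100·exp(−πζ/√(1−ζ²)) = 100·exp(−π·0.3428/√0.8825) = 31.8%.

31.8%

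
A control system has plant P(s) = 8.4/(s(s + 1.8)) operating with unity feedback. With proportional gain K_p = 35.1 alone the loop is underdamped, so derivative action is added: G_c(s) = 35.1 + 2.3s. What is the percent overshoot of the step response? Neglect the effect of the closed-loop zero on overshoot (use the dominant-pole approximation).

Forward path: (35.1 + 2.3s)·8.4/(s(s+1.8)). The closed-loop characteristic equation is s² + (1.8 + 8.4·2.3)s + 8.4·35.1 = 0.
That is s² + 21.12s + 294.8 = 0, so ω_n = 17.17 rad/s and ζ = 21.12/(2·17.17) = 0.615.
%OS = 100·exp(−πζ/√(1−ζ²)) = 8.63%.

8.63%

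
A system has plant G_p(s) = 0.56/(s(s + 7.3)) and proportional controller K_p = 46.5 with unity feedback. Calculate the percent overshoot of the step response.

4.01%

The closed-loop denominator s² + 7.3s + 26.04 gives ω_n = √26.04 = 5.103 and ζ = 7.3/(2ω_n) = 0.7153.
%OS = 100·exp(−πζ/√(1−ζ²)) = 100·exp(−π·0.7153/√0.4884) = 4.01%.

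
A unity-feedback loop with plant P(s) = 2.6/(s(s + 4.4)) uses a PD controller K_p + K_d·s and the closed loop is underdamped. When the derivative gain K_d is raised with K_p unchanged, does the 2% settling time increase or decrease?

Characteristic equation s² + (4.4 + 2.6K_d)s + 2.6K_p = 0: raising K_d increases ζω_n = (4.4+2.6K_d)/2 while the loop stays underdamped, so T_s ≈ 4/(ζω_n) decreases.

decrease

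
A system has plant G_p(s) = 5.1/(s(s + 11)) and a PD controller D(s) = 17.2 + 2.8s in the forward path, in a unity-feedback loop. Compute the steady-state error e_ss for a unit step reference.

The open loop D(s)G_p(s) has a pole at the origin (type 1), so the static position error constant is infinite and e_ss = 1/(1+∞) = 0.

0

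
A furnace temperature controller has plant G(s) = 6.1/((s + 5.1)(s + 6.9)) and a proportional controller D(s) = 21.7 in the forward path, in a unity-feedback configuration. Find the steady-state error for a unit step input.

0.21

The loop is type 0. Static position error constant K_pos = D(0)·G(0) = 21.7·0.1733 = 3.762.
Steady-state error to a unit step: e_ss = 1/(1+K_pos) = 1/4.762 = 0.21.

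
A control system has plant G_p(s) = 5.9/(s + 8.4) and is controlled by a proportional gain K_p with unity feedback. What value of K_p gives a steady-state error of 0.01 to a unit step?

K_p = 141

For a type-0 loop with proportional control, e_ss = 1/(1 + K_p·G_p(0)).
G_p(0) = 0.7024. Require 1/(1 + K_p·0.7024) = 0.01, so 1 + 0.7024·K_p = 100.
K_p = (100 − 1)/0.7024 = 141.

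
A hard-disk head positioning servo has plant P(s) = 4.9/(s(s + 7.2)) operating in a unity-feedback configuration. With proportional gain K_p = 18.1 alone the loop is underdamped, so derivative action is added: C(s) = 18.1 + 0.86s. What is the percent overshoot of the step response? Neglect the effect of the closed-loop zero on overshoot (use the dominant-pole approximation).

9.13%

Forward path: (18.1 + 0.86s)·4.9/(s(s+7.2)). The closed-loop characteristic equation is s² + (7.2 + 4.9·0.86)s + 4.9·18.1 = 0.
That is s² + 11.41s + 88.69 = 0, so ω_n = 9.418 rad/s and ζ = 11.41/(2·9.418) = 0.606.
%OS = 100·exp(−πζ/√(1−ζ²)) = 9.13%.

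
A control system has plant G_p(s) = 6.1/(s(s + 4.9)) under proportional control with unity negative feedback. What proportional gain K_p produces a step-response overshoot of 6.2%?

K_p = 2.24

From %OS = 100·exp(−πζ/√(1−ζ²)) = 6.2%, ζ = −ln(0.062)/√(π²+ln²(0.062)) = 0.6628.
Characteristic equation s² + 4.9s + 6.1K_p = 0 gives ζ = 4.9/(2√(6.1K_p)).
Setting ζ = 0.6628: √(6.1K_p) = 4.9/(2·0.6628) = 3.697, so K_p = 13.66/6.1 = 2.24.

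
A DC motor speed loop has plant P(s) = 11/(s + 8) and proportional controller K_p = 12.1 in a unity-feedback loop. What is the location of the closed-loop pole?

s = -141.1

Closed-loop transfer function: T(s) = K_p·P(s)/(1 + K_p·P(s)) = 133.1/(s + 8 + 133.1) = 133.1/(s + 141.1).
The closed-loop pole is at s = −141.1.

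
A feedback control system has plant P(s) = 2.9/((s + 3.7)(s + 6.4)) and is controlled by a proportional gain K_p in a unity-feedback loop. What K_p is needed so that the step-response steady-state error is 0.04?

Steady-state error for a unit step on this type-0 loop is 1/(1 + K_p·P(0)).
P(0) = 0.1225. Require 1/(1 + K_p·0.1225) = 0.04, so 1 + 0.1225·K_p = 25.
K_p = (25 − 1)/0.1225 = 196.

K_p = 196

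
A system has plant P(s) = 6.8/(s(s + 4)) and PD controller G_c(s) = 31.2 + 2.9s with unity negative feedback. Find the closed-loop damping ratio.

ζ = 0.814

Forward path: (31.2 + 2.9s)·6.8/(s(s+4)). The closed-loop characteristic equation is s² + (4 + 6.8·2.9)s + 6.8·31.2 = 0.
That is s² + 23.72s + 212.2 = 0, so ω_n = 14.57 rad/s and ζ = 23.72/(2·14.57) = 0.8142.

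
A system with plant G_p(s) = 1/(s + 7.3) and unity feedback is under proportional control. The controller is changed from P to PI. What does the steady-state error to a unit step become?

The integrator makes K_pos = lim_{s→0} C(s)G(s) infinite, so e_ss = 1/(1+K_pos) = 0.

0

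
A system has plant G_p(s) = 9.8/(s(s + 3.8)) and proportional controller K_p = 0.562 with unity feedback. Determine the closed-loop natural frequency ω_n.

1 + K_p·G_p(s) = 0 gives s² + 3.8s + 5.508 = 0.
So ω_n² = 5.508 ⇒ ω_n = 2.347 rad/s, and ζ = 3.8/(2ω_n) = 0.81.

ω_n = 2.35 rad/s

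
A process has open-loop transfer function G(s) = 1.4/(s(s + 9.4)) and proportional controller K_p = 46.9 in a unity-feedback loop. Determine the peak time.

T_p = 0.476 s

Closed-loop characteristic equation: s² + 9.4s + 65.66 = 0, so ω_n = 8.103 rad/s and ζ = 9.4/(2·8.103) = 0.58.
Damped frequency ω_d = ω_n√(1−ζ²) = 6.601 rad/s, so peak time T_p = π/ω_d = 0.476 s.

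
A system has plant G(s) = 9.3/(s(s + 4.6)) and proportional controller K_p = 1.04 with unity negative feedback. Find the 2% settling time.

T_s ≈ 1.74 s

From 1 + K_pG(s) = 0: s² + 4.6s + 9.672 = 0 ⇒ ω_n = 3.11, ζ = 0.7396.
2% settling time T_s ≈ 4/(ζω_n) = 4/2.3 = 1.74 s.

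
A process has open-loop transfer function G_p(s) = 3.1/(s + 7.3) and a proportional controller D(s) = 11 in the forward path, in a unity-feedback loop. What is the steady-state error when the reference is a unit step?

0.176

The loop is type 0. Static position error constant K_pos = D(0)·G_p(0) = 11·0.4247 = 4.671.
Steady-state error to a unit step: e_ss = 1/(1+K_pos) = 1/5.671 = 0.176.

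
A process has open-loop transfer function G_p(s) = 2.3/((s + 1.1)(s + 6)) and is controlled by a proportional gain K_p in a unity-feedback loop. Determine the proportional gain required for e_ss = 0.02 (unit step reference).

Steady-state error for a unit step on this type-0 loop is 1/(1 + K_p·G_p(0)).
G_p(0) = 0.3485. Require 1/(1 + K_p·0.3485) = 0.02, so 1 + 0.3485·K_p = 50.
K_p = (50 − 1)/0.3485 = 141.

K_p = 141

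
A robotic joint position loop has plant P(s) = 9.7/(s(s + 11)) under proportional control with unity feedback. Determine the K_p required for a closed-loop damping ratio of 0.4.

Closed-loop characteristic equation: s² + 11s + K_p·9.7 = 0.
So ω_n = √(9.7K_p) and 2ζω_n = 11, giving ζ = 11/(2√(9.7K_p)).
Setting ζ = 0.4: √(9.7K_p) = 11/(2·0.4) = 13.75, so K_p = 189.1/9.7 = 19.5.

K_p = 19.5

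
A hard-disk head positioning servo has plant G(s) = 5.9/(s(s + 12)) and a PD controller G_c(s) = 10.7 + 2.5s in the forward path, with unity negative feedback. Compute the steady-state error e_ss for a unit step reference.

The open loop G_c(s)G(s) has a pole at the origin (type 1), so the static position error constant is infinite and e_ss = 1/(1+∞) = 0.

0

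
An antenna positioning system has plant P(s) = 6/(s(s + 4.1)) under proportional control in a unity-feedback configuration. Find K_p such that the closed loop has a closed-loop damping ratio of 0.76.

Closed-loop characteristic equation: s² + 4.1s + K_p·6 = 0.
So ω_n = √(6K_p) and 2ζω_n = 4.1, giving ζ = 4.1/(2√(6K_p)).
Setting ζ = 0.76: √(6K_p) = 4.1/(2·0.76) = 2.697, so K_p = 7.276/6 = 1.21.

K_p = 1.21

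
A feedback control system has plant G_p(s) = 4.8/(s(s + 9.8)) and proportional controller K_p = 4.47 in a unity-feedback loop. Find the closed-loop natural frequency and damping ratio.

1 + K_p·G_p(s) = 0 gives s² + 9.8s + 21.46 = 0.
So ω_n² = 21.46 ⇒ ω_n = 4.632 rad/s, and ζ = 9.8/(2ω_n) = 1.06.

ω_n = 4.63 rad/s, ζ = 1.06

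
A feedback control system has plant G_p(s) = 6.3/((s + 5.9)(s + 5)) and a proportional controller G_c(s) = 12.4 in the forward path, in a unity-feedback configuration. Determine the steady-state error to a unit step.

The loop is type 0. Static position error constant K_pos = G_c(0)·G_p(0) = 12.4·0.2136 = 2.648.
Steady-state error to a unit step: e_ss = 1/(1+K_pos) = 1/3.648 = 0.274.

0.274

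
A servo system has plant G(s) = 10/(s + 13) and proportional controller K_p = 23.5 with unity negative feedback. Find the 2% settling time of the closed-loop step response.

T_s ≈ 0.0161 s

Closed-loop transfer function: T(s) = K_p·G(s)/(1 + K_p·G(s)) = 235/(s + 13 + 235) = 235/(s + 248).
Time constant τ = 1/248 = 0.004032 s, so the 2% settling time is about 4τ = 0.0161 s.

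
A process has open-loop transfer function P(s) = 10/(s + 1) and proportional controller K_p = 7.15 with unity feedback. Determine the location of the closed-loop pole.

s = -72.5

Closed-loop transfer function: T(s) = K_p·P(s)/(1 + K_p·P(s)) = 71.5/(s + 1 + 71.5) = 71.5/(s + 72.5).
The closed-loop pole is at s = −72.5.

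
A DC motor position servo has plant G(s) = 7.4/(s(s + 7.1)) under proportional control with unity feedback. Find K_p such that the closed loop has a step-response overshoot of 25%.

From %OS = 100·exp(−πζ/√(1−ζ²)) = 25%, ζ = −ln(0.25)/√(π²+ln²(0.25)) = 0.4037.
Characteristic equation s² + 7.1s + 7.4K_p = 0 gives ζ = 7.1/(2√(7.4K_p)).
Setting ζ = 0.4037: √(7.4K_p) = 7.1/(2·0.4037) = 8.793, so K_p = 77.32/7.4 = 10.4.

K_p = 10.4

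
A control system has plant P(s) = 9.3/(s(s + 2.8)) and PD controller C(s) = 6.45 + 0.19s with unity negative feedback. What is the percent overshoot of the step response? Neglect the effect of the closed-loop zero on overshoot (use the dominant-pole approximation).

37.9%

Forward path: (6.45 + 0.19s)·9.3/(s(s+2.8)). The closed-loop characteristic equation is s² + (2.8 + 9.3·0.19)s + 9.3·6.45 = 0.
That is s² + 4.567s + 59.99 = 0, so ω_n = 7.745 rad/s and ζ = 4.567/(2·7.745) = 0.2948.
%OS = 100·exp(−πζ/√(1−ζ²)) = 37.9%.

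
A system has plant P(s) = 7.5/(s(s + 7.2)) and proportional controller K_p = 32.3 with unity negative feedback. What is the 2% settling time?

T_s ≈ 1.11 s

The closed-loop denominator s² + 7.2s + 242.2 gives ω_n = √242.2 = 15.56 and ζ = 7.2/(2ω_n) = 0.2313.
2% settling time T_s ≈ 4/(ζω_n) = 4/3.6 = 1.11 s.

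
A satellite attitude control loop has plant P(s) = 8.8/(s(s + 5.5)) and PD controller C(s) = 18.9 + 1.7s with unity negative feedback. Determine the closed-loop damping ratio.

ζ = 0.793

Forward path: (18.9 + 1.7s)·8.8/(s(s+5.5)). The closed-loop characteristic equation is s² + (5.5 + 8.8·1.7)s + 8.8·18.9 = 0.
That is s² + 20.46s + 166.3 = 0, so ω_n = 12.9 rad/s and ζ = 20.46/(2·12.9) = 0.7932.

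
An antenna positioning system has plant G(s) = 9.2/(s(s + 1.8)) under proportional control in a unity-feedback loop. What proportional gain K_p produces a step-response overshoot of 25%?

K_p = 0.54

From %OS = 100·exp(−πζ/√(1−ζ²)) = 25%, ζ = −ln(0.25)/√(π²+ln²(0.25)) = 0.4037.
Characteristic equation s² + 1.8s + 9.2K_p = 0 gives ζ = 1.8/(2√(9.2K_p)).
Setting ζ = 0.4037: √(9.2K_p) = 1.8/(2·0.4037) = 2.229, so K_p = 4.97/9.2 = 0.54.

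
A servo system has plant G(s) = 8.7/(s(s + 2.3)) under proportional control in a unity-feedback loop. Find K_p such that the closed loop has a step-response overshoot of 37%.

From %OS = 100·exp(−πζ/√(1−ζ²)) = 37%, ζ = −ln(0.37)/√(π²+ln²(0.37)) = 0.3017.
Characteristic equation s² + 2.3s + 8.7K_p = 0 gives ζ = 2.3/(2√(8.7K_p)).
Setting ζ = 0.3017: √(8.7K_p) = 2.3/(2·0.3017) = 3.811, so K_p = 14.53/8.7 = 1.67.

K_p = 1.67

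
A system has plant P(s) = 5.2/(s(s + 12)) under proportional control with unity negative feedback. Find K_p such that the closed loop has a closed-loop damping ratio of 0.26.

K_p = 102

Closed-loop characteristic equation: s² + 12s + K_p·5.2 = 0.
So ω_n = √(5.2K_p) and 2ζω_n = 12, giving ζ = 12/(2√(5.2K_p)).
Setting ζ = 0.26: √(5.2K_p) = 12/(2·0.26) = 23.08, so K_p = 532.5/5.2 = 102.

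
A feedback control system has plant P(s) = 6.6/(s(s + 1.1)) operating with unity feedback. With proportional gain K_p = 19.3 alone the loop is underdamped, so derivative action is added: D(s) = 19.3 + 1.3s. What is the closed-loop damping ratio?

Forward path: (19.3 + 1.3s)·6.6/(s(s+1.1)). The closed-loop characteristic equation is s² + (1.1 + 6.6·1.3)s + 6.6·19.3 = 0.
That is s² + 9.68s + 127.4 = 0, so ω_n = 11.29 rad/s and ζ = 9.68/(2·11.29) = 0.4288.

ζ = 0.429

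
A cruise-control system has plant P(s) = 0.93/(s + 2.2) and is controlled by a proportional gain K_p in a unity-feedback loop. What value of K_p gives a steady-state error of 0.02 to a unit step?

K_p = 116

The loop is type 0, so e_ss(step) = 1/(1 + K_pos) with K_pos = K_p·P(0).
P(0) = 0.4227. Require 1/(1 + K_p·0.4227) = 0.02, so 1 + 0.4227·K_p = 50.
K_p = (50 − 1)/0.4227 = 116.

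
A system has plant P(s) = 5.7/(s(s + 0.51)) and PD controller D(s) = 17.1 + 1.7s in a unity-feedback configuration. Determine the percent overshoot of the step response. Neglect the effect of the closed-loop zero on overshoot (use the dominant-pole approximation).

15%

Forward path: (17.1 + 1.7s)·5.7/(s(s+0.51)). The closed-loop characteristic equation is s² + (0.51 + 5.7·1.7)s + 5.7·17.1 = 0.
That is s² + 10.2s + 97.47 = 0, so ω_n = 9.873 rad/s and ζ = 10.2/(2·9.873) = 0.5166.
%OS = 100·exp(−πζ/√(1−ζ²)) = 15%.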